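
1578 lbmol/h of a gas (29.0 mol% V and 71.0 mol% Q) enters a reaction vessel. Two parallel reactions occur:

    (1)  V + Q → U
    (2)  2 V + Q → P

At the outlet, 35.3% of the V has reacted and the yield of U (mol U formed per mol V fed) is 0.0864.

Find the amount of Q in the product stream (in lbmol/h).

Yield of U: 1ξ₁ / 457.6 = 0.0864 → ξ₁ = 39.54 lbmol/h.
Conversion of V: 1ξ₁ + 2ξ₂ = 0.353 × 457.6 = 161.5 → ξ₂ = 61 lbmol/h.
Outlet amounts (n = n₀ + Σ ν·ξ):
  V: 457.6 − 1(39.54) − 2(61) = 296.1
  Q: 1120 − 1(39.54) − 1(61) = 1020
  U: 0 + 1(39.54) = 39.54
  P: 0 + 1(61) = 61

1020 lbmol/h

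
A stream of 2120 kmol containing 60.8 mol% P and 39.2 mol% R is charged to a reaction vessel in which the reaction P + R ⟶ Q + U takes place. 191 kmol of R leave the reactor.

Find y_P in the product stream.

For R: n = n₀ − 1ξ → 191 = 831 − 1ξ, giving ξ = 640 kmol.
Outlet amounts (n = n₀ + ν ξ):
  P: 1289 − 1(640) = 648.9
  R: 831 − 1(640) = 191
  Q: 0 + 1(640) = 640
  U: 0 + 1(640) = 640
Total out = 2120 kmol; y_P = 648.9 / 2120 = 0.3061.

0.306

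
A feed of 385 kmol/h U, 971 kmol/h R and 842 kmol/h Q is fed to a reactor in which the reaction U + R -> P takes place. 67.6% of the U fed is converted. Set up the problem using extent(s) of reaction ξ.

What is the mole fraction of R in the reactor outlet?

U reacted = 0.676 × 385 = 260.3 kmol/h; ν_U = −1, so ξ = 260.3/1 = 260.3 kmol/h.
Outlet amounts (n = n₀ + ν ξ):
  U: 385 − 1(260.3) = 124.7
  R: 971 − 1(260.3) = 710.7
  P: 0 + 1(260.3) = 260.3
  Q: 842 (inert)
Total out = 1938 kmol/h; y_R = 710.7 / 1938 = 0.3668.

0.367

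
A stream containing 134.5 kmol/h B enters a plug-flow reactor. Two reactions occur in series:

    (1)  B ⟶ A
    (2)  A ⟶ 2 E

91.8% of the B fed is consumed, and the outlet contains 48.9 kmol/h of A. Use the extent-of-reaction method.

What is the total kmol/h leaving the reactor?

209 kmol/h

Conversion of B: B consumed = 1ξ₁ = 0.918 × 134.5 → ξ₁ = 123.5 kmol/h.
A balance: n_A = 0 + 1ξ₁ − 1ξ₂ = 48.9 → ξ₂ = (1·123.5 − 48.9)/1 = 74.57 kmol/h.
Outlet amounts (n = n₀ + Σ ν·ξ):
  B: 134.5 − 1(123.5) = 11.03
  A: 0 + 1(123.5) − 1(74.57) = 48.9
  E: 0 + 2(74.57) = 149.1
Total out = 11.03 + 48.9 + 149.1 = 209.1 kmol/h.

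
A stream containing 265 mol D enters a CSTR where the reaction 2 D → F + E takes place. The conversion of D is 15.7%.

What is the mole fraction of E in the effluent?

0.0785

D reacted = 0.157 × 265 = 41.6 mol; ν_D = −2, so ξ = 41.6/2 = 20.8 mol.
Outlet amounts (n = n₀ + ν ξ):
  D: 265 − 2(20.8) = 223.4
  F: 0 + 1(20.8) = 20.8
  E: 0 + 1(20.8) = 20.8
Total out = 265 mol; y_E = 20.8 / 265 = 0.0785.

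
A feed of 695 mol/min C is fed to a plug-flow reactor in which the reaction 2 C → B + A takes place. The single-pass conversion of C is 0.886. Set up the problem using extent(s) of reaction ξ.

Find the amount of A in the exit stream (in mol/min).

C reacted = 0.886 × 695 = 615.8 mol/min; ν_C = −2, so ξ = 615.8/2 = 307.9 mol/min.
Outlet amounts (n = n₀ + ν ξ):
  C: 695 − 2(307.9) = 79.23
  B: 0 + 1(307.9) = 307.9
  A: 0 + 1(307.9) = 307.9

308 mol/min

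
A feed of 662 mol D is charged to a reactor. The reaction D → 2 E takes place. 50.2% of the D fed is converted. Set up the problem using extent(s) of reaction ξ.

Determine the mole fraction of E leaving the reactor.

D reacted = 0.502 × 662 = 332.3 mol; ν_D = −1, so ξ = 332.3/1 = 332.3 mol.
Outlet amounts (n = n₀ + ν ξ):
  D: 662 − 1(332.3) = 329.7
  E: 0 + 2(332.3) = 664.6
Total out = 994.3 mol; y_E = 664.6 / 994.3 = 0.6684.

0.668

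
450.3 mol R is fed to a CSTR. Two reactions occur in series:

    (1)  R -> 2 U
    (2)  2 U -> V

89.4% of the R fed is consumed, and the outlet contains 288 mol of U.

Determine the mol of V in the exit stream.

259 mol

Conversion of R: R consumed = 1ξ₁ = 0.894 × 450.3 → ξ₁ = 402.6 mol.
U balance: n_U = 0 + 2ξ₁ − 2ξ₂ = 288 → ξ₂ = (2·402.6 − 288)/2 = 258.6 mol.
Outlet amounts (n = n₀ + Σ ν·ξ):
  R: 450.3 − 1(402.6) = 47.73
  U: 0 + 2(402.6) − 2(258.6) = 288
  V: 0 + 1(258.6) = 258.6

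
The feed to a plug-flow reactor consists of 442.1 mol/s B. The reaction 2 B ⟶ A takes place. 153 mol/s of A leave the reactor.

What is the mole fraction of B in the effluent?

For A: n = n₀ + 1ξ → 153 = 0 + 1ξ, giving ξ = 153 mol/s.
Outlet amounts (n = n₀ + ν ξ):
  B: 442.1 − 2(153) = 136.1
  A: 0 + 1(153) = 153
Total out = 289.1 mol/s; y_B = 136.1 / 289.1 = 0.4708.

0.471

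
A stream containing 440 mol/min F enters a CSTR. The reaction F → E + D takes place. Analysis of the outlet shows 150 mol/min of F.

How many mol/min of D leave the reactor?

290 mol/min

For F: n = n₀ − 1ξ → 150 = 440 − 1ξ, giving ξ = 290 mol/min.
Outlet amounts (n = n₀ + ν ξ):
  F: 440 − 1(290) = 150
  E: 0 + 1(290) = 290
  D: 0 + 1(290) = 290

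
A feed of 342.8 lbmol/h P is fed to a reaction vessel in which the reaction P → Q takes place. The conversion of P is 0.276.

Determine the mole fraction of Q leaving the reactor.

P reacted = 0.276 × 342.8 = 94.61 lbmol/h; ν_P = −1, so ξ = 94.61/1 = 94.61 lbmol/h.
Outlet amounts (n = n₀ + ν ξ):
  P: 342.8 − 1(94.61) = 248.2
  Q: 0 + 1(94.61) = 94.61
Total out = 342.8 lbmol/h; y_Q = 94.61 / 342.8 = 0.276.

0.276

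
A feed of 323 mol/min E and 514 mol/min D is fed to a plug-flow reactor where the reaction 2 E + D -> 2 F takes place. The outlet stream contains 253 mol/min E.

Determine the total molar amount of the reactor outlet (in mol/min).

For E: n = n₀ − 2ξ → 253 = 323 − 2ξ, giving ξ = 35 mol/min.
Outlet amounts (n = n₀ + ν ξ):
  E: 323 − 2(35) = 253
  D: 514 − 1(35) = 479
  F: 0 + 2(35) = 70
Total out = 253 + 479 + 70 = 802 mol/min.

802 mol/min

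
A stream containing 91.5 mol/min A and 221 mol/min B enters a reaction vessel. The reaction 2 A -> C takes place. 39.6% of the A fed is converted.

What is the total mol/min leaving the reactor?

294 mol/min

A reacted = 0.396 × 91.5 = 36.23 mol/min; ν_A = −2, so ξ = 36.23/2 = 18.12 mol/min.
Outlet amounts (n = n₀ + ν ξ):
  A: 91.5 − 2(18.12) = 55.27
  C: 0 + 1(18.12) = 18.12
  B: 221 (inert)
Total out = 55.27 + 18.12 + 221 = 294.4 mol/min.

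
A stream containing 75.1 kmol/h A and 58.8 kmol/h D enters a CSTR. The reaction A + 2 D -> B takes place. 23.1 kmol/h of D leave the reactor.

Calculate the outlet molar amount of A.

57.2 kmol/h

For D: n = n₀ − 2ξ → 23.1 = 58.8 − 2ξ, giving ξ = 17.85 kmol/h.
Outlet amounts (n = n₀ + ν ξ):
  A: 75.1 − 1(17.85) = 57.25
  D: 58.8 − 2(17.85) = 23.1
  B: 0 + 1(17.85) = 17.85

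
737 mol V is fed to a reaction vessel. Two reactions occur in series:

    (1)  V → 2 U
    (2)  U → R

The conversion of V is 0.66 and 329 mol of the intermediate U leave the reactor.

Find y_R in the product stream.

Conversion of V: V consumed = 1ξ₁ = 0.66 × 737 → ξ₁ = 486.4 mol.
U balance: n_U = 0 + 2ξ₁ − 1ξ₂ = 329 → ξ₂ = (2·486.4 − 329)/1 = 643.8 mol.
Outlet amounts (n = n₀ + Σ ν·ξ):
  V: 737 − 1(486.4) = 250.6
  U: 0 + 2(486.4) − 1(643.8) = 329
  R: 0 + 1(643.8) = 643.8
Total out = 1223 mol; y_R = 643.8 / 1223 = 0.5263.

0.526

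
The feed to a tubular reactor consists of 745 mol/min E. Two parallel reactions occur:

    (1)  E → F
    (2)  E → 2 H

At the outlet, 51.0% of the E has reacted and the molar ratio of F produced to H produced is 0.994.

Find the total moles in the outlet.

872 mol/min

Conversion of E: E consumed = 0.51 × 745 = 379.9 mol/min = 1ξ₁ + 1ξ₂.
Selectivity: 1ξ₁ / (2ξ₂) = 0.994 → ξ₁ = 1.988 ξ₂.
Substitute: (1·1.988 + 1) ξ₂ = 379.9 → ξ₂ = 127.2 mol/min, ξ₁ = 252.8 mol/min.
Outlet amounts (n = n₀ + Σ ν·ξ):
  E: 745 − 1(252.8) − 1(127.2) = 365.1
  F: 0 + 1(252.8) = 252.8
  H: 0 + 2(127.2) = 254.3
Total out = 365.1 + 252.8 + 254.3 = 872.2 mol/min.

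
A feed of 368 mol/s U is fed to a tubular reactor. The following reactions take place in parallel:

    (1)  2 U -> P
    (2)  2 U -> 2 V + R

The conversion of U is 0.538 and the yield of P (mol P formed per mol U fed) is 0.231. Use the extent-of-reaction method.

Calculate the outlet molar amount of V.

Yield of P: 1ξ₁ / 368 = 0.231 → ξ₁ = 85.01 mol/s.
Conversion of U: 2ξ₁ + 2ξ₂ = 0.538 × 368 = 198 → ξ₂ = 13.98 mol/s.
Outlet amounts (n = n₀ + Σ ν·ξ):
  U: 368 − 2(85.01) − 2(13.98) = 170
  P: 0 + 1(85.01) = 85.01
  V: 0 + 2(13.98) = 27.97
  R: 0 + 1(13.98) = 13.98

28 mol/s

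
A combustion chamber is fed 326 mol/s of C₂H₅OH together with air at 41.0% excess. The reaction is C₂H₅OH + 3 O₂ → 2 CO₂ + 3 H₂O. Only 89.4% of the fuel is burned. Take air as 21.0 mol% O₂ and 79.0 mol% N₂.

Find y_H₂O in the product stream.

0.122

Stoichiometric O₂ = 3 × 326 = 978 mol/s; O₂ fed = 978 × 1.410 = 1379 mol/s.
N₂ fed = 1379 × 79/21 = 5188 mol/s.
Fuel reacted = 0.894 × 326 → ξ = 291.4 mol/s.
Outlet (n = n₀ + ν ξ):
  C₂H₅OH: 326 − 1(291.4) = 34.56
  O₂: 1379 − 3(291.4) = 504.6
  N₂: 5188 (inert)
  CO₂: 0 + 2(291.4) = 582.9
  H₂O: 0 + 3(291.4) = 874.3
Total out = 7184 mol/s; y_H₂O = 874.3 / 7184 = 0.1217.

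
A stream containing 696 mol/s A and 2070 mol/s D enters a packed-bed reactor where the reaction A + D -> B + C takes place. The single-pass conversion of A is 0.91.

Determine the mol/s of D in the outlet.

A reacted = 0.91 × 696 = 633.4 mol/s; ν_A = −1, so ξ = 633.4/1 = 633.4 mol/s.
Outlet amounts (n = n₀ + ν ξ):
  A: 696 − 1(633.4) = 62.64
  D: 2070 − 1(633.4) = 1437
  B: 0 + 1(633.4) = 633.4
  C: 0 + 1(633.4) = 633.4

1440 mol/s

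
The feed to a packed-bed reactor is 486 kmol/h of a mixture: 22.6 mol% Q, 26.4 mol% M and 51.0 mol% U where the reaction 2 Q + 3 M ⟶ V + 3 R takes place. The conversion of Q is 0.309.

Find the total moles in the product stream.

469 kmol/h

Q reacted = 0.309 × 109.8 = 33.94 kmol/h; ν_Q = −2, so ξ = 33.94/2 = 16.97 kmol/h.
Outlet amounts (n = n₀ + ν ξ):
  Q: 109.8 − 2(16.97) = 75.9
  M: 128.3 − 3(16.97) = 77.4
  V: 0 + 1(16.97) = 16.97
  R: 0 + 3(16.97) = 50.91
  U: 247.9 (inert)
Total out = 75.9 + 77.4 + 16.97 + 50.91 + 247.9 = 469 kmol/h.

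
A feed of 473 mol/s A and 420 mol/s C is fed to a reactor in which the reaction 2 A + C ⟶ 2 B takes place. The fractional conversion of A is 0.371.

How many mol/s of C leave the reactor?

A reacted = 0.371 × 473 = 175.5 mol/s; ν_A = −2, so ξ = 175.5/2 = 87.74 mol/s.
Outlet amounts (n = n₀ + ν ξ):
  A: 473 − 2(87.74) = 297.5
  C: 420 − 1(87.74) = 332.3
  B: 0 + 2(87.74) = 175.5

332 mol/s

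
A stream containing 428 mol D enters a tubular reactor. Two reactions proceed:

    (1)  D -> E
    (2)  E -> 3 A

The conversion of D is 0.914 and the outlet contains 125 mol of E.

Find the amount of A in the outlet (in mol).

799 mol

Conversion of D: D consumed = 1ξ₁ = 0.914 × 428 → ξ₁ = 391.2 mol.
E balance: n_E = 0 + 1ξ₁ − 1ξ₂ = 125 → ξ₂ = (1·391.2 − 125)/1 = 266.2 mol.
Outlet amounts (n = n₀ + Σ ν·ξ):
  D: 428 − 1(391.2) = 36.81
  E: 0 + 1(391.2) − 1(266.2) = 125
  A: 0 + 3(266.2) = 798.6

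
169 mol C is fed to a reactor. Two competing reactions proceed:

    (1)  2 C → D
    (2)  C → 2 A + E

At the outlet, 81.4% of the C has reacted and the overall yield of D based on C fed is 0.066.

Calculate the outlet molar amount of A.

231 mol

Yield of D: 1ξ₁ / 169 = 0.066 → ξ₁ = 11.15 mol.
Conversion of C: 2ξ₁ + 1ξ₂ = 0.814 × 169 = 137.6 → ξ₂ = 115.3 mol.
Outlet amounts (n = n₀ + Σ ν·ξ):
  C: 169 − 2(11.15) − 1(115.3) = 31.43
  D: 0 + 1(11.15) = 11.15
  A: 0 + 2(115.3) = 230.5
  E: 0 + 1(115.3) = 115.3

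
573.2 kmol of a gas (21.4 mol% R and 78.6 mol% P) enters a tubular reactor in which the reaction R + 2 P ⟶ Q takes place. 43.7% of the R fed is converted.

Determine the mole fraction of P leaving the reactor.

0.737

R reacted = 0.437 × 122.7 = 53.6 kmol; ν_R = −1, so ξ = 53.6/1 = 53.6 kmol.
Outlet amounts (n = n₀ + ν ξ):
  R: 122.7 − 1(53.6) = 69.06
  P: 450.5 − 2(53.6) = 343.3
  Q: 0 + 1(53.6) = 53.6
Total out = 466 kmol; y_P = 343.3 / 466 = 0.7368.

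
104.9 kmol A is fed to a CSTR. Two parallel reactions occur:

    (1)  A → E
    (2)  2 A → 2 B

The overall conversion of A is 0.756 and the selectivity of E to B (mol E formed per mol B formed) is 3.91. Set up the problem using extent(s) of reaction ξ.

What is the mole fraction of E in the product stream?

Conversion of A: A consumed = 0.756 × 104.9 = 79.3 kmol = 1ξ₁ + 2ξ₂.
Selectivity: 1ξ₁ / (2ξ₂) = 3.91 → ξ₁ = 7.82 ξ₂.
Substitute: (1·7.82 + 2) ξ₂ = 79.3 → ξ₂ = 8.076 kmol, ξ₁ = 63.15 kmol.
Outlet amounts (n = n₀ + Σ ν·ξ):
  A: 104.9 − 1(63.15) − 2(8.076) = 25.6
  E: 0 + 1(63.15) = 63.15
  B: 0 + 2(8.076) = 16.15
Total out = 104.9 kmol; y_E = 63.15 / 104.9 = 0.602.

0.602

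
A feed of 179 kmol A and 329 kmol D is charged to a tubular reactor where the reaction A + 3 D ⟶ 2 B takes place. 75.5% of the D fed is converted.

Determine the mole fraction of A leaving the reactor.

0.281

D reacted = 0.755 × 329 = 248.4 kmol; ν_D = −3, so ξ = 248.4/3 = 82.8 kmol.
Outlet amounts (n = n₀ + ν ξ):
  A: 179 − 1(82.8) = 96.2
  D: 329 − 3(82.8) = 80.61
  B: 0 + 2(82.8) = 165.6
Total out = 342.4 kmol; y_A = 96.2 / 342.4 = 0.281.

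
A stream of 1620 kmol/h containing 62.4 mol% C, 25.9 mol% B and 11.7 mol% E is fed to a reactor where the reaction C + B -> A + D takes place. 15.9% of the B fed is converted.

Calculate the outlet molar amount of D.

66.7 kmol/h

B reacted = 0.159 × 419.6 = 66.71 kmol/h; ν_B = −1, so ξ = 66.71/1 = 66.71 kmol/h.
Outlet amounts (n = n₀ + ν ξ):
  C: 1011 − 1(66.71) = 944.2
  B: 419.6 − 1(66.71) = 352.9
  A: 0 + 1(66.71) = 66.71
  D: 0 + 1(66.71) = 66.71
  E: 189.5 (inert)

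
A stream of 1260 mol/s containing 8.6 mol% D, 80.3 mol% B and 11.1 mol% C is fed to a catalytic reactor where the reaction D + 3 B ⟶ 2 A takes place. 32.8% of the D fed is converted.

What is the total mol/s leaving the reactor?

1190 mol/s

D reacted = 0.328 × 108.4 = 35.54 mol/s; ν_D = −1, so ξ = 35.54/1 = 35.54 mol/s.
Outlet amounts (n = n₀ + ν ξ):
  D: 108.4 − 1(35.54) = 72.82
  B: 1012 − 3(35.54) = 905.2
  A: 0 + 2(35.54) = 71.08
  C: 139.9 (inert)
Total out = 72.82 + 905.2 + 71.08 + 139.9 = 1189 mol/s.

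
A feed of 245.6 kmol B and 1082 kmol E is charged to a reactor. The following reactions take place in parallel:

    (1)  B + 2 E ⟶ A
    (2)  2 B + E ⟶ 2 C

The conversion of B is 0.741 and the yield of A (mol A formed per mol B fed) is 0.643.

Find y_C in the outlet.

0.0241

Yield of A: 1ξ₁ / 245.6 = 0.643 → ξ₁ = 157.9 kmol.
Conversion of B: 1ξ₁ + 2ξ₂ = 0.741 × 245.6 = 182 → ξ₂ = 12.03 kmol.
Outlet amounts (n = n₀ + Σ ν·ξ):
  B: 245.6 − 1(157.9) − 2(12.03) = 63.61
  E: 1082 − 2(157.9) − 1(12.03) = 754.1
  A: 0 + 1(157.9) = 157.9
  C: 0 + 2(12.03) = 24.07
Total out = 999.7 kmol; y_C = 24.07 / 999.7 = 0.02408.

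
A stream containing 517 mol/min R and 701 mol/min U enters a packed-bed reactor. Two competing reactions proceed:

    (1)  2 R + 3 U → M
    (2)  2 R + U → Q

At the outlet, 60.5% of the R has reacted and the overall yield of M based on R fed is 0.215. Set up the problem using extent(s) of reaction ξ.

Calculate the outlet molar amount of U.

322 mol/min

Yield of M: 1ξ₁ / 517 = 0.215 → ξ₁ = 111.2 mol/min.
Conversion of R: 2ξ₁ + 2ξ₂ = 0.605 × 517 = 312.8 → ξ₂ = 45.24 mol/min.
Outlet amounts (n = n₀ + Σ ν·ξ):
  R: 517 − 2(111.2) − 2(45.24) = 204.2
  U: 701 − 3(111.2) − 1(45.24) = 322.3
  M: 0 + 1(111.2) = 111.2
  Q: 0 + 1(45.24) = 45.24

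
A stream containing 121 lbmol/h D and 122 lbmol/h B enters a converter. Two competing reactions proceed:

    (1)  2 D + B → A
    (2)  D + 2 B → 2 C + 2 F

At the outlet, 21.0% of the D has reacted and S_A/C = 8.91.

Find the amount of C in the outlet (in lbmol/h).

Conversion of D: D consumed = 0.21 × 121 = 25.41 lbmol/h = 2ξ₁ + 1ξ₂.
Selectivity: 1ξ₁ / (2ξ₂) = 8.91 → ξ₁ = 17.82 ξ₂.
Substitute: (2·17.82 + 1) ξ₂ = 25.41 → ξ₂ = 0.6935 lbmol/h, ξ₁ = 12.36 lbmol/h.
Outlet amounts (n = n₀ + Σ ν·ξ):
  D: 121 − 2(12.36) − 1(0.6935) = 95.59
  B: 122 − 1(12.36) − 2(0.6935) = 108.3
  A: 0 + 1(12.36) = 12.36
  C: 0 + 2(0.6935) = 1.387
  F: 0 + 2(0.6935) = 1.387

1.39 lbmol/h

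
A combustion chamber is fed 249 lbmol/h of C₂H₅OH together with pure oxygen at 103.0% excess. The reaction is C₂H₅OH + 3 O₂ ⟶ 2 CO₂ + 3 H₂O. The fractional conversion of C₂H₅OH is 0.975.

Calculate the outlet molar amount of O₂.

Stoichiometric O₂ = 3 × 249 = 747 lbmol/h; O₂ fed = 747 × 2.030 = 1516 lbmol/h.
Fuel reacted = 0.975 × 249 → ξ = 242.8 lbmol/h.
Outlet (n = n₀ + ν ξ):
  C₂H₅OH: 249 − 1(242.8) = 6.225
  O₂: 1516 − 3(242.8) = 788.1
  CO₂: 0 + 2(242.8) = 485.6
  H₂O: 0 + 3(242.8) = 728.3

788 lbmol/h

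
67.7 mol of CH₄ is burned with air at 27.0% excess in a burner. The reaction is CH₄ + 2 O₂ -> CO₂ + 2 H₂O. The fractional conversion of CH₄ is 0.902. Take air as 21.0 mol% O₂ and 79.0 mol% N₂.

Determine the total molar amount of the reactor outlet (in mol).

887 mol

Stoichiometric O₂ = 2 × 67.7 = 135.4 mol; O₂ fed = 135.4 × 1.270 = 172 mol.
N₂ fed = 172 × 79/21 = 646.9 mol.
Fuel reacted = 0.902 × 67.7 → ξ = 61.07 mol.
Outlet (n = n₀ + ν ξ):
  CH₄: 67.7 − 1(61.07) = 6.635
  O₂: 172 − 2(61.07) = 49.83
  N₂: 646.9 (inert)
  CO₂: 0 + 1(61.07) = 61.07
  H₂O: 0 + 2(61.07) = 122.1
Total out = 6.635 + 49.83 + 646.9 + 61.07 + 122.1 = 886.5 mol.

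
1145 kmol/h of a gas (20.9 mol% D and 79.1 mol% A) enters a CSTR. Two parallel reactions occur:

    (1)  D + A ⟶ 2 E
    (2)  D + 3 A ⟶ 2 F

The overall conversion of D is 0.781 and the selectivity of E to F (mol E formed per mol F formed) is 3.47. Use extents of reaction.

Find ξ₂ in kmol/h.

Conversion of D: D consumed = 0.781 × 239.3 = 186.9 kmol/h = 1ξ₁ + 1ξ₂.
Selectivity: 2ξ₁ / (2ξ₂) = 3.47 → ξ₁ = 3.47 ξ₂.
Substitute: (1·3.47 + 1) ξ₂ = 186.9 → ξ₂ = 41.81 kmol/h, ξ₁ = 145.1 kmol/h.
Outlet amounts (n = n₀ + Σ ν·ξ):
  D: 239.3 − 1(145.1) − 1(41.81) = 52.41
  A: 905.7 − 1(145.1) − 3(41.81) = 635.2
  E: 0 + 2(145.1) = 290.2
  F: 0 + 2(41.81) = 83.62

ξ₂ = 41.8 kmol/h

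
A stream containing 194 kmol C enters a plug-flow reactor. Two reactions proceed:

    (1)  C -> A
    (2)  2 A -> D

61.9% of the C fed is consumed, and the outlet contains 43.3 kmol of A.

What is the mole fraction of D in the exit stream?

Conversion of C: C consumed = 1ξ₁ = 0.619 × 194 → ξ₁ = 120.1 kmol.
A balance: n_A = 0 + 1ξ₁ − 2ξ₂ = 43.3 → ξ₂ = (1·120.1 − 43.3)/2 = 38.39 kmol.
Outlet amounts (n = n₀ + Σ ν·ξ):
  C: 194 − 1(120.1) = 73.91
  A: 0 + 1(120.1) − 2(38.39) = 43.3
  D: 0 + 1(38.39) = 38.39
Total out = 155.6 kmol; y_D = 38.39 / 155.6 = 0.2467.

0.247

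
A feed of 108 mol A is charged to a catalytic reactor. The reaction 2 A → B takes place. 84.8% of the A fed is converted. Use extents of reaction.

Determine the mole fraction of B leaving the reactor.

0.736

A reacted = 0.848 × 108 = 91.58 mol; ν_A = −2, so ξ = 91.58/2 = 45.79 mol.
Outlet amounts (n = n₀ + ν ξ):
  A: 108 − 2(45.79) = 16.42
  B: 0 + 1(45.79) = 45.79
Total out = 62.21 mol; y_B = 45.79 / 62.21 = 0.7361.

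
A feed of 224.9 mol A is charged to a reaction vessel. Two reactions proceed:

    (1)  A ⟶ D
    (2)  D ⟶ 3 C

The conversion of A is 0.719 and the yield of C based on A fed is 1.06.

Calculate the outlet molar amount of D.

Conversion of A: A consumed = 1ξ₁ = 0.719 × 224.9 → ξ₁ = 161.7 mol.
Yield of C: 3ξ₂ / 224.9 = 1.06 → ξ₂ = 79.46 mol.
Outlet amounts (n = n₀ + Σ ν·ξ):
  A: 224.9 − 1(161.7) = 63.2
  D: 0 + 1(161.7) − 1(79.46) = 82.24
  C: 0 + 3(79.46) = 238.4

82.2 mol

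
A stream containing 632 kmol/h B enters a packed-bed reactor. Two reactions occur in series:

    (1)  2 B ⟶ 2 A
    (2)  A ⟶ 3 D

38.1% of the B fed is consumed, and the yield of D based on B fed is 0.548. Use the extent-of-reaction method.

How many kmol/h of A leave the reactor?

125 kmol/h

Conversion of B: B consumed = 2ξ₁ = 0.381 × 632 → ξ₁ = 120.4 kmol/h.
Yield of D: 3ξ₂ / 632 = 0.548 → ξ₂ = 115.4 kmol/h.
Outlet amounts (n = n₀ + Σ ν·ξ):
  B: 632 − 2(120.4) = 391.2
  A: 0 + 2(120.4) − 1(115.4) = 125.3
  D: 0 + 3(115.4) = 346.3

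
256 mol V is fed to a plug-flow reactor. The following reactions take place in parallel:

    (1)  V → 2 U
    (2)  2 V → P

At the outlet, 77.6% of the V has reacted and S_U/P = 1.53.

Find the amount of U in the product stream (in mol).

Conversion of V: V consumed = 0.776 × 256 = 198.7 mol = 1ξ₁ + 2ξ₂.
Selectivity: 2ξ₁ / (1ξ₂) = 1.53 → ξ₁ = 0.765 ξ₂.
Substitute: (1·0.765 + 2) ξ₂ = 198.7 → ξ₂ = 71.85 mol, ξ₁ = 54.96 mol.
Outlet amounts (n = n₀ + Σ ν·ξ):
  V: 256 − 1(54.96) − 2(71.85) = 57.34
  U: 0 + 2(54.96) = 109.9
  P: 0 + 1(71.85) = 71.85

110 mol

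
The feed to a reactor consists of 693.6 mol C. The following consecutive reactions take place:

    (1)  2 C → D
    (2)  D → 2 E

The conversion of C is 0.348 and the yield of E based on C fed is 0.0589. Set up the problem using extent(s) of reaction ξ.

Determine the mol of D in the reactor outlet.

Conversion of C: C consumed = 2ξ₁ = 0.348 × 693.6 → ξ₁ = 120.7 mol.
Yield of E: 2ξ₂ / 693.6 = 0.0589 → ξ₂ = 20.43 mol.
Outlet amounts (n = n₀ + Σ ν·ξ):
  C: 693.6 − 2(120.7) = 452.2
  D: 0 + 1(120.7) − 1(20.43) = 100.3
  E: 0 + 2(20.43) = 40.85

100 mol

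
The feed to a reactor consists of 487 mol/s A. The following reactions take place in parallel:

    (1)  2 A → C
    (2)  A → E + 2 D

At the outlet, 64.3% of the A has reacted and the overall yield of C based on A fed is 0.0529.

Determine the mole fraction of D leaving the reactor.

0.531

Yield of C: 1ξ₁ / 487 = 0.0529 → ξ₁ = 25.76 mol/s.
Conversion of A: 2ξ₁ + 1ξ₂ = 0.643 × 487 = 313.1 → ξ₂ = 261.6 mol/s.
Outlet amounts (n = n₀ + Σ ν·ξ):
  A: 487 − 2(25.76) − 1(261.6) = 173.9
  C: 0 + 1(25.76) = 25.76
  E: 0 + 1(261.6) = 261.6
  D: 0 + 2(261.6) = 523.2
Total out = 984.5 mol/s; y_D = 523.2 / 984.5 = 0.5315.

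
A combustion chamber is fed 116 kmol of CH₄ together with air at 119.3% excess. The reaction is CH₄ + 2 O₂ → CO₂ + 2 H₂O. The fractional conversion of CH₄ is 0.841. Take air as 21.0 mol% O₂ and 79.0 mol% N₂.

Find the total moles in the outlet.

Stoichiometric O₂ = 2 × 116 = 232 kmol; O₂ fed = 232 × 2.193 = 508.8 kmol.
N₂ fed = 508.8 × 79/21 = 1914 kmol.
Fuel reacted = 0.841 × 116 → ξ = 97.56 kmol.
Outlet (n = n₀ + ν ξ):
  CH₄: 116 − 1(97.56) = 18.44
  O₂: 508.8 − 2(97.56) = 313.7
  N₂: 1914 (inert)
  CO₂: 0 + 1(97.56) = 97.56
  H₂O: 0 + 2(97.56) = 195.1
Total out = 18.44 + 313.7 + 1914 + 97.56 + 195.1 = 2539 kmol.

2540 kmol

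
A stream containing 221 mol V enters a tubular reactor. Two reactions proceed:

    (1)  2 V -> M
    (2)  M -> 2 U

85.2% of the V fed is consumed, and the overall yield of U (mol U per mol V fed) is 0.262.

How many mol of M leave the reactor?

65.2 mol

Conversion of V: V consumed = 2ξ₁ = 0.852 × 221 → ξ₁ = 94.15 mol.
Yield of U: 2ξ₂ / 221 = 0.262 → ξ₂ = 28.95 mol.
Outlet amounts (n = n₀ + Σ ν·ξ):
  V: 221 − 2(94.15) = 32.71
  M: 0 + 1(94.15) − 1(28.95) = 65.19
  U: 0 + 2(28.95) = 57.9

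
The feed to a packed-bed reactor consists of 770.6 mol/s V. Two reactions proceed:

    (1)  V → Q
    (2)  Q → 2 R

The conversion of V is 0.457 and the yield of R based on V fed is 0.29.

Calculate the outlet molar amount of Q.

Conversion of V: V consumed = 1ξ₁ = 0.457 × 770.6 → ξ₁ = 352.2 mol/s.
Yield of R: 2ξ₂ / 770.6 = 0.29 → ξ₂ = 111.7 mol/s.
Outlet amounts (n = n₀ + Σ ν·ξ):
  V: 770.6 − 1(352.2) = 418.4
  Q: 0 + 1(352.2) − 1(111.7) = 240.4
  R: 0 + 2(111.7) = 223.5

240 mol/s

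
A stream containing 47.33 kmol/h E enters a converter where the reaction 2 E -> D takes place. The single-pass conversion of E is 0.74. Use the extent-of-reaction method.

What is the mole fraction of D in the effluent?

0.587

E reacted = 0.74 × 47.33 = 35.02 kmol/h; ν_E = −2, so ξ = 35.02/2 = 17.51 kmol/h.
Outlet amounts (n = n₀ + ν ξ):
  E: 47.33 − 2(17.51) = 12.31
  D: 0 + 1(17.51) = 17.51
Total out = 29.82 kmol/h; y_D = 17.51 / 29.82 = 0.5873.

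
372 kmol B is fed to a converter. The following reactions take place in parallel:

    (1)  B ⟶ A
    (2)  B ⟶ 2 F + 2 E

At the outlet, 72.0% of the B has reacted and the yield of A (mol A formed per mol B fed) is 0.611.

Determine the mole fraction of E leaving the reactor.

Yield of A: 1ξ₁ / 372 = 0.611 → ξ₁ = 227.3 kmol.
Conversion of B: 1ξ₁ + 1ξ₂ = 0.72 × 372 = 267.8 → ξ₂ = 40.55 kmol.
Outlet amounts (n = n₀ + Σ ν·ξ):
  B: 372 − 1(227.3) − 1(40.55) = 104.2
  A: 0 + 1(227.3) = 227.3
  F: 0 + 2(40.55) = 81.1
  E: 0 + 2(40.55) = 81.1
Total out = 493.6 kmol; y_E = 81.1 / 493.6 = 0.1643.

0.164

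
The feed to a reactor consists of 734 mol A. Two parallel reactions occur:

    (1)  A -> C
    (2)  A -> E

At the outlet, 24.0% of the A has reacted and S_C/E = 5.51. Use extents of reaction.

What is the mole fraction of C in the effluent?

Conversion of A: A consumed = 0.24 × 734 = 176.2 mol = 1ξ₁ + 1ξ₂.
Selectivity: 1ξ₁ / (1ξ₂) = 5.51 → ξ₁ = 5.51 ξ₂.
Substitute: (1·5.51 + 1) ξ₂ = 176.2 → ξ₂ = 27.06 mol, ξ₁ = 149.1 mol.
Outlet amounts (n = n₀ + Σ ν·ξ):
  A: 734 − 1(149.1) − 1(27.06) = 557.8
  C: 0 + 1(149.1) = 149.1
  E: 0 + 1(27.06) = 27.06
Total out = 734 mol; y_C = 149.1 / 734 = 0.2031.

0.203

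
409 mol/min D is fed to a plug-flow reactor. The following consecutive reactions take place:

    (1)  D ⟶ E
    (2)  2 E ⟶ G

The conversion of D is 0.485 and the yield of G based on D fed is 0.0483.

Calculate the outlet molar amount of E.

159 mol/min

Conversion of D: D consumed = 1ξ₁ = 0.485 × 409 → ξ₁ = 198.4 mol/min.
Yield of G: 1ξ₂ / 409 = 0.0483 → ξ₂ = 19.75 mol/min.
Outlet amounts (n = n₀ + Σ ν·ξ):
  D: 409 − 1(198.4) = 210.6
  E: 0 + 1(198.4) − 2(19.75) = 158.9
  G: 0 + 1(19.75) = 19.75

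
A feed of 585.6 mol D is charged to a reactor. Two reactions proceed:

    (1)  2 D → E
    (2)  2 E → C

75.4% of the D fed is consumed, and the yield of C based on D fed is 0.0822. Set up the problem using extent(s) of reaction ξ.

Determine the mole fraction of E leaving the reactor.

0.393

Conversion of D: D consumed = 2ξ₁ = 0.754 × 585.6 → ξ₁ = 220.8 mol.
Yield of C: 1ξ₂ / 585.6 = 0.0822 → ξ₂ = 48.14 mol.
Outlet amounts (n = n₀ + Σ ν·ξ):
  D: 585.6 − 2(220.8) = 144.1
  E: 0 + 1(220.8) − 2(48.14) = 124.5
  C: 0 + 1(48.14) = 48.14
Total out = 316.7 mol; y_E = 124.5 / 316.7 = 0.3931.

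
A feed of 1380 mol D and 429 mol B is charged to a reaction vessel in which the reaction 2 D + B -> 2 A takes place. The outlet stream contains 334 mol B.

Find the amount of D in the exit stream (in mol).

For B: n = n₀ − 1ξ → 334 = 429 − 1ξ, giving ξ = 95 mol.
Outlet amounts (n = n₀ + ν ξ):
  D: 1380 − 2(95) = 1190
  B: 429 − 1(95) = 334
  A: 0 + 2(95) = 190

1190 mol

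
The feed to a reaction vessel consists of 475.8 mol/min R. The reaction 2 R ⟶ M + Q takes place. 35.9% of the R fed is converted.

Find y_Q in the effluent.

R reacted = 0.359 × 475.8 = 170.8 mol/min; ν_R = −2, so ξ = 170.8/2 = 85.41 mol/min.
Outlet amounts (n = n₀ + ν ξ):
  R: 475.8 − 2(85.41) = 305
  M: 0 + 1(85.41) = 85.41
  Q: 0 + 1(85.41) = 85.41
Total out = 475.8 mol/min; y_Q = 85.41 / 475.8 = 0.1795.

0.179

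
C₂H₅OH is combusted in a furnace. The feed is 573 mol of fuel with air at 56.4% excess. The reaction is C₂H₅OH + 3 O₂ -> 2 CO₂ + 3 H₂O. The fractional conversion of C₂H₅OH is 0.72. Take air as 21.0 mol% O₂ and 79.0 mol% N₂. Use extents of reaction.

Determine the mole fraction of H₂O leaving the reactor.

0.0898

Stoichiometric O₂ = 3 × 573 = 1719 mol; O₂ fed = 1719 × 1.564 = 2689 mol.
N₂ fed = 2689 × 79/21 = 10110 mol.
Fuel reacted = 0.72 × 573 → ξ = 412.6 mol.
Outlet (n = n₀ + ν ξ):
  C₂H₅OH: 573 − 1(412.6) = 160.4
  O₂: 2689 − 3(412.6) = 1451
  N₂: 10110 (inert)
  CO₂: 0 + 2(412.6) = 825.1
  H₂O: 0 + 3(412.6) = 1238
Total out = 13790 mol; y_H₂O = 1238 / 13790 = 0.08976.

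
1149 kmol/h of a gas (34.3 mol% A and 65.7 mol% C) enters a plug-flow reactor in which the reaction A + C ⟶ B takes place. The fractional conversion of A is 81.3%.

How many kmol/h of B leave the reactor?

A reacted = 0.813 × 394.1 = 320.4 kmol/h; ν_A = −1, so ξ = 320.4/1 = 320.4 kmol/h.
Outlet amounts (n = n₀ + ν ξ):
  A: 394.1 − 1(320.4) = 73.7
  C: 754.9 − 1(320.4) = 434.5
  B: 0 + 1(320.4) = 320.4

320 kmol/h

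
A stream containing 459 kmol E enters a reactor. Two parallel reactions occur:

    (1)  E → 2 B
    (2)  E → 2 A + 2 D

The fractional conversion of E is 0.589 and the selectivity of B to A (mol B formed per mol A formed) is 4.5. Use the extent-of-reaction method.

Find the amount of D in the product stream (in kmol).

Conversion of E: E consumed = 0.589 × 459 = 270.4 kmol = 1ξ₁ + 1ξ₂.
Selectivity: 2ξ₁ / (2ξ₂) = 4.5 → ξ₁ = 4.5 ξ₂.
Substitute: (1·4.5 + 1) ξ₂ = 270.4 → ξ₂ = 49.15 kmol, ξ₁ = 221.2 kmol.
Outlet amounts (n = n₀ + Σ ν·ξ):
  E: 459 − 1(221.2) − 1(49.15) = 188.6
  B: 0 + 2(221.2) = 442.4
  A: 0 + 2(49.15) = 98.31
  D: 0 + 2(49.15) = 98.31

98.3 kmol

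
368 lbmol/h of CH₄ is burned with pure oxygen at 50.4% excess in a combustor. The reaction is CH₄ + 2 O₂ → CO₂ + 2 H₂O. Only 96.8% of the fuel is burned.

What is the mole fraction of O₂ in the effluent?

Stoichiometric O₂ = 2 × 368 = 736 lbmol/h; O₂ fed = 736 × 1.504 = 1107 lbmol/h.
Fuel reacted = 0.968 × 368 → ξ = 356.2 lbmol/h.
Outlet (n = n₀ + ν ξ):
  CH₄: 368 − 1(356.2) = 11.78
  O₂: 1107 − 2(356.2) = 394.5
  CO₂: 0 + 1(356.2) = 356.2
  H₂O: 0 + 2(356.2) = 712.4
Total out = 1475 lbmol/h; y_O₂ = 394.5 / 1475 = 0.2675.

0.267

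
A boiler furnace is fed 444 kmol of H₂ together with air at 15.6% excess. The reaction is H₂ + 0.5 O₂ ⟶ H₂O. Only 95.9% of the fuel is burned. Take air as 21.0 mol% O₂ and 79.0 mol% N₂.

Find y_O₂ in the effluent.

Stoichiometric O₂ = 0.5 × 444 = 222 kmol; O₂ fed = 222 × 1.156 = 256.6 kmol.
N₂ fed = 256.6 × 79/21 = 965.4 kmol.
Fuel reacted = 0.959 × 444 → ξ = 425.8 kmol.
Outlet (n = n₀ + ν ξ):
  H₂: 444 − 1(425.8) = 18.2
  O₂: 256.6 − 0.5(425.8) = 43.73
  N₂: 965.4 (inert)
  H₂O: 0 + 1(425.8) = 425.8
Total out = 1453 kmol; y_O₂ = 43.73 / 1453 = 0.0301.

0.0301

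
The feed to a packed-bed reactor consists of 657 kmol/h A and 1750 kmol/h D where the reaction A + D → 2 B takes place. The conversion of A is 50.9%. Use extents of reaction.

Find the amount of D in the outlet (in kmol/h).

A reacted = 0.509 × 657 = 334.4 kmol/h; ν_A = −1, so ξ = 334.4/1 = 334.4 kmol/h.
Outlet amounts (n = n₀ + ν ξ):
  A: 657 − 1(334.4) = 322.6
  D: 1750 − 1(334.4) = 1416
  B: 0 + 2(334.4) = 668.8

1420 kmol/h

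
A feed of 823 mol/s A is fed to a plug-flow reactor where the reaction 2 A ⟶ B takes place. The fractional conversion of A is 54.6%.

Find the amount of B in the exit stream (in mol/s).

A reacted = 0.546 × 823 = 449.4 mol/s; ν_A = −2, so ξ = 449.4/2 = 224.7 mol/s.
Outlet amounts (n = n₀ + ν ξ):
  A: 823 − 2(224.7) = 373.6
  B: 0 + 1(224.7) = 224.7

225 mol/s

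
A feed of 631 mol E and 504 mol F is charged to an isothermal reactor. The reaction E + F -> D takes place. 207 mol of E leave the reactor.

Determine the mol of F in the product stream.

80 mol

For E: n = n₀ − 1ξ → 207 = 631 − 1ξ, giving ξ = 424 mol.
Outlet amounts (n = n₀ + ν ξ):
  E: 631 − 1(424) = 207
  F: 504 − 1(424) = 80
  D: 0 + 1(424) = 424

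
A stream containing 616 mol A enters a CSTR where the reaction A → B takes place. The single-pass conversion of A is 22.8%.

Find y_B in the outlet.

0.228

A reacted = 0.228 × 616 = 140.4 mol; ν_A = −1, so ξ = 140.4/1 = 140.4 mol.
Outlet amounts (n = n₀ + ν ξ):
  A: 616 − 1(140.4) = 475.6
  B: 0 + 1(140.4) = 140.4
Total out = 616 mol; y_B = 140.4 / 616 = 0.228.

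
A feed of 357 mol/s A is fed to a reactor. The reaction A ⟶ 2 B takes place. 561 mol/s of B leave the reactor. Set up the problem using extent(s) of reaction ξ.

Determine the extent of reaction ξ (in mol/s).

ξ = 280 mol/s

For B: n = n₀ + 2ξ → 561 = 0 + 2ξ, giving ξ = 280.5 mol/s.
Outlet amounts (n = n₀ + ν ξ):
  A: 357 − 1(280.5) = 76.5
  B: 0 + 2(280.5) = 561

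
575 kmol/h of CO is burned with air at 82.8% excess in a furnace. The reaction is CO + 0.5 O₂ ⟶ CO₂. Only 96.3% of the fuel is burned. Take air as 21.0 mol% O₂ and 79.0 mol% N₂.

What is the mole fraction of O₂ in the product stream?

Stoichiometric O₂ = 0.5 × 575 = 287.5 kmol/h; O₂ fed = 287.5 × 1.828 = 525.5 kmol/h.
N₂ fed = 525.5 × 79/21 = 1977 kmol/h.
Fuel reacted = 0.963 × 575 → ξ = 553.7 kmol/h.
Outlet (n = n₀ + ν ξ):
  CO: 575 − 1(553.7) = 21.27
  O₂: 525.5 − 0.5(553.7) = 248.7
  N₂: 1977 (inert)
  CO₂: 0 + 1(553.7) = 553.7
Total out = 2801 kmol/h; y_O₂ = 248.7 / 2801 = 0.08879.

0.0888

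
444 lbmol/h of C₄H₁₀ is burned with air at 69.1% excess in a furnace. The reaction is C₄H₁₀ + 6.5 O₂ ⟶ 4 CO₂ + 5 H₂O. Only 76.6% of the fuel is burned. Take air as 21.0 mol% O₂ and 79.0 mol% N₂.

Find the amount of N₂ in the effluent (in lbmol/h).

18400 lbmol/h

Stoichiometric O₂ = 6.5 × 444 = 2886 lbmol/h; O₂ fed = 2886 × 1.691 = 4880 lbmol/h.
N₂ fed = 4880 × 79/21 = 18360 lbmol/h.
Fuel reacted = 0.766 × 444 → ξ = 340.1 lbmol/h.
Outlet (n = n₀ + ν ξ):
  C₄H₁₀: 444 − 1(340.1) = 103.9
  O₂: 4880 − 6.5(340.1) = 2670
  N₂: 18360 (inert)
  CO₂: 0 + 4(340.1) = 1360
  H₂O: 0 + 5(340.1) = 1701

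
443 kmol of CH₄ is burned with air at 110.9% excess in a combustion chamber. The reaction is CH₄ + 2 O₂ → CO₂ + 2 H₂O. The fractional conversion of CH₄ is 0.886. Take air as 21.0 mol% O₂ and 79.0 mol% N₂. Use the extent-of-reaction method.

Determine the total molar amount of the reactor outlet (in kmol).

Stoichiometric O₂ = 2 × 443 = 886 kmol; O₂ fed = 886 × 2.109 = 1869 kmol.
N₂ fed = 1869 × 79/21 = 7029 kmol.
Fuel reacted = 0.886 × 443 → ξ = 392.5 kmol.
Outlet (n = n₀ + ν ξ):
  CH₄: 443 − 1(392.5) = 50.5
  O₂: 1869 − 2(392.5) = 1084
  N₂: 7029 (inert)
  CO₂: 0 + 1(392.5) = 392.5
  H₂O: 0 + 2(392.5) = 785
Total out = 50.5 + 1084 + 7029 + 392.5 + 785 = 9341 kmol.

9340 kmol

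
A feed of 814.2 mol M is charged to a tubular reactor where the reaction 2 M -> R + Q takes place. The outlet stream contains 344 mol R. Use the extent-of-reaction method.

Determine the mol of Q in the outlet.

344 mol

For R: n = n₀ + 1ξ → 344 = 0 + 1ξ, giving ξ = 344 mol.
Outlet amounts (n = n₀ + ν ξ):
  M: 814.2 − 2(344) = 126.2
  R: 0 + 1(344) = 344
  Q: 0 + 1(344) = 344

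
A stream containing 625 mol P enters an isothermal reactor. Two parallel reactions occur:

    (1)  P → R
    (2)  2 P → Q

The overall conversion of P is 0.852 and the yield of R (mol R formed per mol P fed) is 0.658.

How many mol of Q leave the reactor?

Yield of R: 1ξ₁ / 625 = 0.658 → ξ₁ = 411.2 mol.
Conversion of P: 1ξ₁ + 2ξ₂ = 0.852 × 625 = 532.5 → ξ₂ = 60.62 mol.
Outlet amounts (n = n₀ + Σ ν·ξ):
  P: 625 − 1(411.2) − 2(60.62) = 92.5
  R: 0 + 1(411.2) = 411.2
  Q: 0 + 1(60.62) = 60.62

60.6 mol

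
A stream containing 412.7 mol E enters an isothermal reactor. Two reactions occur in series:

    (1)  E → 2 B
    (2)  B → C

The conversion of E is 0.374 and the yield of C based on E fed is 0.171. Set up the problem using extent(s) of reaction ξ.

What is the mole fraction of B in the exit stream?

Conversion of E: E consumed = 1ξ₁ = 0.374 × 412.7 → ξ₁ = 154.3 mol.
Yield of C: 1ξ₂ / 412.7 = 0.171 → ξ₂ = 70.57 mol.
Outlet amounts (n = n₀ + Σ ν·ξ):
  E: 412.7 − 1(154.3) = 258.4
  B: 0 + 2(154.3) − 1(70.57) = 238.1
  C: 0 + 1(70.57) = 70.57
Total out = 567 mol; y_B = 238.1 / 567 = 0.4199.

0.42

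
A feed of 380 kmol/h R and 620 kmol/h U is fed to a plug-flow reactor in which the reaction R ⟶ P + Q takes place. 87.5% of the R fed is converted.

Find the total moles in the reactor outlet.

R reacted = 0.875 × 380 = 332.5 kmol/h; ν_R = −1, so ξ = 332.5/1 = 332.5 kmol/h.
Outlet amounts (n = n₀ + ν ξ):
  R: 380 − 1(332.5) = 47.5
  P: 0 + 1(332.5) = 332.5
  Q: 0 + 1(332.5) = 332.5
  U: 620 (inert)
Total out = 47.5 + 332.5 + 332.5 + 620 = 1332 kmol/h.

1330 kmol/h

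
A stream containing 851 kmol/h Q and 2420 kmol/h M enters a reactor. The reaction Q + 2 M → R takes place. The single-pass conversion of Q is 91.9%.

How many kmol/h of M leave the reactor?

856 kmol/h

Q reacted = 0.919 × 851 = 782.1 kmol/h; ν_Q = −1, so ξ = 782.1/1 = 782.1 kmol/h.
Outlet amounts (n = n₀ + ν ξ):
  Q: 851 − 1(782.1) = 68.93
  M: 2420 − 2(782.1) = 855.9
  R: 0 + 1(782.1) = 782.1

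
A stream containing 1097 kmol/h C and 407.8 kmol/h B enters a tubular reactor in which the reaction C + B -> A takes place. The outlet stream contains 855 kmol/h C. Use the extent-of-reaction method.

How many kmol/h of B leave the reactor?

166 kmol/h

For C: n = n₀ − 1ξ → 855 = 1097 − 1ξ, giving ξ = 242 kmol/h.
Outlet amounts (n = n₀ + ν ξ):
  C: 1097 − 1(242) = 855
  B: 407.8 − 1(242) = 165.8
  A: 0 + 1(242) = 242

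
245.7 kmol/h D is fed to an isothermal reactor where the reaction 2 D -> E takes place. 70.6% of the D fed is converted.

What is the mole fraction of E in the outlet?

D reacted = 0.706 × 245.7 = 173.5 kmol/h; ν_D = −2, so ξ = 173.5/2 = 86.73 kmol/h.
Outlet amounts (n = n₀ + ν ξ):
  D: 245.7 − 2(86.73) = 72.24
  E: 0 + 1(86.73) = 86.73
Total out = 159 kmol/h; y_E = 86.73 / 159 = 0.5456.

0.546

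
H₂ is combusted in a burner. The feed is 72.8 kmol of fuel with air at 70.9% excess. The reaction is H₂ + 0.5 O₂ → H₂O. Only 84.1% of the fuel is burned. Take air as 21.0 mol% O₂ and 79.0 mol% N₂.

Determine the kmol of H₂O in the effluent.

Stoichiometric O₂ = 0.5 × 72.8 = 36.4 kmol; O₂ fed = 36.4 × 1.709 = 62.21 kmol.
N₂ fed = 62.21 × 79/21 = 234 kmol.
Fuel reacted = 0.841 × 72.8 → ξ = 61.22 kmol.
Outlet (n = n₀ + ν ξ):
  H₂: 72.8 − 1(61.22) = 11.58
  O₂: 62.21 − 0.5(61.22) = 31.6
  N₂: 234 (inert)
  H₂O: 0 + 1(61.22) = 61.22

61.2 kmol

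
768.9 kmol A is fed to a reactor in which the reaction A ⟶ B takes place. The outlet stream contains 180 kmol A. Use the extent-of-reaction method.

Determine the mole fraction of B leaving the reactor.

For A: n = n₀ − 1ξ → 180 = 768.9 − 1ξ, giving ξ = 588.9 kmol.
Outlet amounts (n = n₀ + ν ξ):
  A: 768.9 − 1(588.9) = 180
  B: 0 + 1(588.9) = 588.9
Total out = 768.9 kmol; y_B = 588.9 / 768.9 = 0.7659.

0.766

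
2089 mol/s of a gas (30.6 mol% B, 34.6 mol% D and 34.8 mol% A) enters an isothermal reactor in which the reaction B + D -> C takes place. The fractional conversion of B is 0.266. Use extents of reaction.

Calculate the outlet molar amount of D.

B reacted = 0.266 × 639.2 = 170 mol/s; ν_B = −1, so ξ = 170/1 = 170 mol/s.
Outlet amounts (n = n₀ + ν ξ):
  B: 639.2 − 1(170) = 469.2
  D: 722.8 − 1(170) = 552.8
  C: 0 + 1(170) = 170
  A: 727 (inert)

553 mol/s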